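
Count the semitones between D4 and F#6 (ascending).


Step by step:
Absolute semitone position = octave×12 + chromatic position
D4: 4×12 + 2 = 50
F#6: 6×12 + 6 = 78
Difference = 78 - 50 = 28
= 28 semitones


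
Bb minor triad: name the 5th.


Let's work it out.
Minor triad = root + minor 3rd (3 semitones) + perfect 5th (7 semitones)
A triad on Bb stacks thirds, so the chord tones use letter names B-D-F
Root: Bb
Minor 3rd above Bb: Db
Perfect 5th above Bb: F
The 5th = F


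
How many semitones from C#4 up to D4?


Working:
Absolute semitone position = octave×12 + chromatic position
C#4: 4×12 + 1 = 49
D4: 4×12 + 2 = 50
Difference = 50 - 49 = 1
= 1 semitone


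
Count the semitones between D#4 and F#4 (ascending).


Let's work it out.
Absolute semitone position = octave×12 + chromatic position
D#4: 4×12 + 3 = 51
F#4: 4×12 + 6 = 54
Difference = 54 - 51 = 3
= 3 semitones


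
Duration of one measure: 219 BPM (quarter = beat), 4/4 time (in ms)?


Reasoning:
Quarter-note beat duration = 60000 / 219 ms
Beats per measure (4/4) = 4
One measure = 4 × 60000 / 219 = 240000 / 219 ms
= 1095.9 ms


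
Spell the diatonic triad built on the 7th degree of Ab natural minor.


Let's work it out.
Ab natural minor scale: Ab Bb Cb Db Eb Fb Gb
Diatonic triad on degree 7 stacks scale notes 7, 2, 4: Gb Bb Db
Gb→Bb = 4 semitones; Gb→Db = 7 semitones → major triad
= Gb Bb Db (major)


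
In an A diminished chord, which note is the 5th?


Step by step:
Diminished triad = root + minor 3rd (3 semitones) + diminished 5th (6 semitones)
A triad on A stacks thirds, so the chord tones use letter names A-C-E
Root: A
Minor 3rd above A: C
Diminished 5th above A: Eb
The 5th = Eb


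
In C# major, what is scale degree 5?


Major scale pattern: W-W-H-W-W-W-H (2-2-1-2-2-2-1 semitones)
Starting from C#:
  C# + 2 semitones → D#
  D# + 2 semitones → E#
  E# + 1 semitone → F#
  F# + 2 semitones → G#
  G# + 2 semitones → A#
  A# + 2 semitones → B#
  B# + 1 semitone → C#
Scale: C# D# E# F# G# A# B#
Degree 5 = G#


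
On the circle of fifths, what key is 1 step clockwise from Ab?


Working:
Each clockwise step on the circle of fifths moves up a perfect 5th
From Ab: Ab → Eb
= Eb


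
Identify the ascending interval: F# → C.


Letter names: F → C spans 5 letter names → a 5th
Semitones: F# → C = 6 half-steps
A 5th of 6 semitones is a diminished 5th
= diminished 5th


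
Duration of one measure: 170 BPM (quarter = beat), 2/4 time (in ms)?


Let's work it out.
Quarter-note beat duration = 60000 / 170 ms
Beats per measure (2/4) = 2
One measure = 2 × 60000 / 170 = 120000 / 170 ms
= 705.9 ms


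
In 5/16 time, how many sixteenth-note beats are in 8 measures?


Step by step:
Time signature 5/16: the bottom number 16 means the sixteenth note gets one count
The top number 5 means 5 sixteenth-note beats per measure
Total = 5 × 8 measures
= 40 sixteenth-note beats


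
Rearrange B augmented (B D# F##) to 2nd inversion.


Let's work it out.
Root position: B D# F##
2nd inversion: move root and 3rd up an octave
Bass note: F##
Notes (bottom to top) = F## B D#


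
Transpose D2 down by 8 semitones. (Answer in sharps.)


Working:
D2: chromatic position 2 in octave 2 → absolute = 2×12 + 2 = 26
Transpose down 8: 26 - 8 = 18
18 = 1×12 + 6 → F# in octave 1
Result = F#1


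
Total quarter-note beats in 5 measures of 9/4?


Working:
Time signature 9/4: the bottom number 4 means the quarter note gets one count
The top number 9 means 9 quarter-note beats per measure
Total = 9 × 5 measures
= 45 quarter-note beats


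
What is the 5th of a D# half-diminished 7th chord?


Step by step:
Half-diminished 7th chord = root + minor 3rd + diminished 5th + minor 7th
Seventh chords stack in thirds, so the letter names are D-F-A-C
Root: D#
Minor 3rd above D#: F#
Diminished 5th above D#: A
Minor 7th above D#: C#
The 5th = A


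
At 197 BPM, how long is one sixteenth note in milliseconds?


Step by step:
One quarter-note beat = 60000 / BPM = 60000 / 197 ms
Sixteenth note = 1/4 × quarter note
Duration = 1/4 × 60000 / 197 = 15000 / 197
= 76.1 ms


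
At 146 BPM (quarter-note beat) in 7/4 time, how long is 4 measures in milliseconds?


Quarter-note beat duration = 60000 / 146 ms
Beats per measure (7/4) = 7
One measure = 7 × 60000 / 146 = 420000 / 146 ms
4 measures = 4 × 420000 / 146 = 1680000 / 146
= 11506.8 ms


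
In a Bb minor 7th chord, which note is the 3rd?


Solution.
Minor 7th chord = root + minor 3rd + perfect 5th + minor 7th
Seventh chords stack in thirds, so the letter names are B-D-F-A
Root: Bb
Minor 3rd above Bb: Db
Perfect 5th above Bb: F
Minor 7th above Bb: Ab
The 3rd = Db


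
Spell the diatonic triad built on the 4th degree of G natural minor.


Solution.
G natural minor scale: G A Bb C D Eb F
Diatonic triad on degree 4 stacks scale notes 4, 6, 1: C Eb G
C→Eb = 3 semitones; C→G = 7 semitones → minor triad
= C Eb G (minor)


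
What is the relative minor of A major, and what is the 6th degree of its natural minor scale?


The relative minor shares the major's key signature and starts on its 6th degree
6th degree = a major 6th above the tonic; a major 6th above A is F#
→ relative minor of A major is F# minor
F# natural minor scale: F# G# A B C# D E
= F# minor; 6th degree = D


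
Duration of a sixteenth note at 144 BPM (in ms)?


Step by step:
One quarter-note beat = 60000 / BPM = 60000 / 144 ms
Sixteenth note = 1/4 × quarter note
Duration = 1/4 × 60000 / 144 = 15000 / 144
= 104.2 ms


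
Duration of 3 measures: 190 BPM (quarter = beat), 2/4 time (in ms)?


Working:
Quarter-note beat duration = 60000 / 190 ms
Beats per measure (2/4) = 2
One measure = 2 × 60000 / 190 = 120000 / 190 ms
3 measures = 3 × 120000 / 190 = 360000 / 190
= 1894.7 ms


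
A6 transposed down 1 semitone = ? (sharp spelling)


Solution.
A6: chromatic position 9 in octave 6 → absolute = 6×12 + 9 = 81
Transpose down 1: 81 - 1 = 80
80 = 6×12 + 8 → G# in octave 6
Result = G#6


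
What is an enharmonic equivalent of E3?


Reasoning:
Enharmonic notes sound the same pitch but are spelled with different letter names
E and Fb name the same pitch class
= Fb3


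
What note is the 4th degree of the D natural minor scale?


Let's work it out.
Natural minor scale pattern: W-H-W-W-H-W-W (2-1-2-2-1-2-2 semitones)
Starting from D:
  D + 2 semitones → E
  E + 1 semitone → F
  F + 2 semitones → G
  G + 2 semitones → A
  A + 1 semitone → Bb
  Bb + 2 semitones → C
  C + 2 semitones → D
Scale: D E F G A Bb C
Degree 4 = G


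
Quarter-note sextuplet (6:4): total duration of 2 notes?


Let's work it out.
Sextuplet: 6 notes occupy the space of 4 quarter notes
Space = 4 × 1 = 4 beats
Each sextuplet note = 4 / 6 = 2/3 beats
2 notes = 2 × 2/3 = 4/3
= 4/3 beats


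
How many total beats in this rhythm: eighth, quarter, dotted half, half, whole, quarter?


Beat values:
  eighth = 0.5 beats
  quarter = 1 beat
  dotted half = 3 beats
  half = 2 beats
  whole = 4 beats
  quarter = 1 beat
Sum = 0.5 + 1 + 3 + 2 + 4 + 1
= 11.5 beats


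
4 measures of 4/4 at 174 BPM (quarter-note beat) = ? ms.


Working:
Quarter-note beat duration = 60000 / 174 ms
Beats per measure (4/4) = 4
One measure = 4 × 60000 / 174 = 240000 / 174 ms
4 measures = 4 × 240000 / 174 = 960000 / 174
= 5517.2 ms


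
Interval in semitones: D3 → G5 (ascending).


Working:
Absolute semitone position = octave×12 + chromatic position
D3: 3×12 + 2 = 38
G5: 5×12 + 7 = 67
Difference = 67 - 38 = 29
= 29 semitones


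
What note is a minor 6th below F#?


Working:
A 6th spans 6 letter names, so from F we land on A
A minor 6th = 8 semitones below F#
Spell A at that pitch: A#
= A#


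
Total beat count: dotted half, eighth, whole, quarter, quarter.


Step by step:
Beat values:
  dotted half = 3 beats
  eighth = 0.5 beats
  whole = 4 beats
  quarter = 1 beat
  quarter = 1 beat
Sum = 3 + 0.5 + 4 + 1 + 1
= 9.5 beats


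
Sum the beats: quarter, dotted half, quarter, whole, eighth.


Step by step:
Beat values:
  quarter = 1 beat
  dotted half = 3 beats
  quarter = 1 beat
  whole = 4 beats
  eighth = 0.5 beats
Sum = 1 + 3 + 1 + 4 + 0.5
= 9.5 beats


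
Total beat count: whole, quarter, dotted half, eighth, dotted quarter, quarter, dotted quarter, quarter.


Step by step:
Beat values:
  whole = 4 beats
  quarter = 1 beat
  dotted half = 3 beats
  eighth = 0.5 beats
  dotted quarter = 1.5 beats
  quarter = 1 beat
  dotted quarter = 1.5 beats
  quarter = 1 beat
Sum = 4 + 1 + 3 + 0.5 + 1.5 + 1 + 1.5 + 1
= 13.5 beats


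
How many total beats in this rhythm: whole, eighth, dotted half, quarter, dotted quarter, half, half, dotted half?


Step by step:
Beat values:
  whole = 4 beats
  eighth = 0.5 beats
  dotted half = 3 beats
  quarter = 1 beat
  dotted quarter = 1.5 beats
  half = 2 beats
  half = 2 beats
  dotted half = 3 beats
Sum = 4 + 0.5 + 3 + 1 + 1.5 + 2 + 2 + 3
= 17 beats


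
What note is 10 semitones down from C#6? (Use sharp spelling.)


Solution.
C#6: chromatic position 1 in octave 6 → absolute = 6×12 + 1 = 73
Transpose down 10: 73 - 10 = 63
63 = 5×12 + 3 → D# in octave 5
Result = D#5


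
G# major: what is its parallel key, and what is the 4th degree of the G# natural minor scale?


Let's work it out.
Parallel keys share the same tonic but differ in mode
G# major → parallel is G# minor
G# natural minor scale: G# A# B C# D# E F#
= G# minor; 4th degree = C#


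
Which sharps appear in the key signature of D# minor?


Sharp minor keys follow the circle of fifths: A(0), E(1), B(2), F#(3), C#(4), G#(5), D#(6), A#(7)
D# minor has 6 sharps
Order of sharps: F# C# G# D# A# E# B# → first 6: F#, C#, G#, D#, A#, E#
= F#, C#, G#, D#, A#, E#


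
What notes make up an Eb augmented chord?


Let's work it out.
Augmented triad = root + major 3rd (4 semitones) + augmented 5th (8 semitones)
A triad on Eb stacks thirds, so the chord tones use letter names E-G-B
Root: Eb
Major 3rd above Eb: G
Augmented 5th above Eb: B
Chord = Eb G B


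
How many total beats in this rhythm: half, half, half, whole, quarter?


Beat values:
  half = 2 beats
  half = 2 beats
  half = 2 beats
  whole = 4 beats
  quarter = 1 beat
Sum = 2 + 2 + 2 + 4 + 1
= 11 beats


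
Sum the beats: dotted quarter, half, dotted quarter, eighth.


Step by step:
Beat values:
  dotted quarter = 1.5 beats
  half = 2 beats
  dotted quarter = 1.5 beats
  eighth = 0.5 beats
Sum = 1.5 + 2 + 1.5 + 0.5
= 5.5 beats


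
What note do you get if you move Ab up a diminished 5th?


Working:
diminished 5th: 5 letter names, 6 semitones
Letter: A + 4 → E
Pitch: Ab + 6 semitones, spelled as an E → Ebb
= Ebb


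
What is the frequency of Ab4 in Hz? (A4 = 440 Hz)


Step by step:
f = 440 × 2^(n/12) where n = semitones from A4
Ab4: -1 semitones from A4
f = 440 × 2^(-1/12)
f = 415.30 Hz


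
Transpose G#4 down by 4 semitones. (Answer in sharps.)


Step by step:
G#4: chromatic position 8 in octave 4 → absolute = 4×12 + 8 = 56
Transpose down 4: 56 - 4 = 52
52 = 4×12 + 4 → E in octave 4
Result = E4


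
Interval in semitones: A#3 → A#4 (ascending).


Working:
Absolute semitone position = octave×12 + chromatic position
A#3: 3×12 + 10 = 46
A#4: 4×12 + 10 = 58
Difference = 58 - 46 = 12
= 12 semitones


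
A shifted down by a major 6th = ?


Reasoning:
major 6th: 6 letter names, 9 semitones
Letter: A - 5 → C
Pitch: A - 9 semitones, spelled as a C → C
= C


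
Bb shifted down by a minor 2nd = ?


Working:
minor 2nd: 2 letter names, 1 semitones
Letter: B - 1 → A
Pitch: Bb - 1 semitones, spelled as an A → A
= A


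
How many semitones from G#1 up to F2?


Working:
Absolute semitone position = octave×12 + chromatic position
G#1: 1×12 + 8 = 20
F2: 2×12 + 5 = 29
Difference = 29 - 20 = 9
= 9 semitones


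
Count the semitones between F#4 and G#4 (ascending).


Absolute semitone position = octave×12 + chromatic position
F#4: 4×12 + 6 = 54
G#4: 4×12 + 8 = 56
Difference = 56 - 54 = 2
= 2 semitones


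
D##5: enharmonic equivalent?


Step by step:
Enharmonic notes sound the same pitch but are spelled with different letter names
D## and E name the same pitch class
= E5


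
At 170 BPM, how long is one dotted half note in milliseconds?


Step by step:
One quarter-note beat = 60000 / BPM = 60000 / 170 ms
Dotted half note = 3 × quarter note
Duration = 3 × 60000 / 170 = 180000 / 170
= 1058.8 ms


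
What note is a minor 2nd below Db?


Reasoning:
A 2nd spans 2 letter names, so from D we land on C
A minor 2nd = 1 semitone below Db
Spell C at that pitch: C
= C


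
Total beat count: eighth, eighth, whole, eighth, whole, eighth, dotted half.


Reasoning:
Beat values:
  eighth = 0.5 beats
  eighth = 0.5 beats
  whole = 4 beats
  eighth = 0.5 beats
  whole = 4 beats
  eighth = 0.5 beats
  dotted half = 3 beats
Sum = 0.5 + 0.5 + 4 + 0.5 + 4 + 0.5 + 3
= 13 beats


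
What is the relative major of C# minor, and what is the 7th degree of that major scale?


The relative major shares the key signature and is a minor 3rd above the minor tonic
A minor 3rd above C# is E
→ relative major of C# minor is E major
E major scale: E F# G# A B C# D#
= E major; 7th degree = D#


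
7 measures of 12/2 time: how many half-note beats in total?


Solution.
Time signature 12/2: the bottom number 2 means the half note gets one count
The top number 12 means 12 half-note beats per measure
Total = 12 × 7 measures
= 84 half-note beats


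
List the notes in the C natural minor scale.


Solution.
Natural minor scale pattern: W-H-W-W-H-W-W (2-1-2-2-1-2-2 semitones)
Starting from C:
  C + 2 semitones → D
  D + 1 semitone → Eb
  Eb + 2 semitones → F
  F + 2 semitones → G
  G + 1 semitone → Ab
  Ab + 2 semitones → Bb
  Bb + 2 semitones → C
Scale = C D Eb F G Ab Bb


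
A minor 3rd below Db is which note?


A 3rd spans 3 letter names, so from D we land on B
A minor 3rd = 3 semitones below Db
Spell B at that pitch: Bb
= Bb


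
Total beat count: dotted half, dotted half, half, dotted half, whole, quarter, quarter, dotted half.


Step by step:
Beat values:
  dotted half = 3 beats
  dotted half = 3 beats
  half = 2 beats
  dotted half = 3 beats
  whole = 4 beats
  quarter = 1 beat
  quarter = 1 beat
  dotted half = 3 beats
Sum = 3 + 3 + 2 + 3 + 4 + 1 + 1 + 3
= 20 beats


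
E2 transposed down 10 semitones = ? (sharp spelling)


E2: chromatic position 4 in octave 2 → absolute = 2×12 + 4 = 28
Transpose down 10: 28 - 10 = 18
18 = 1×12 + 6 → F# in octave 1
Result = F#1


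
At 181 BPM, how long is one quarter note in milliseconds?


One quarter-note beat = 60000 / BPM = 60000 / 181 ms
Duration = 60000 / 181
= 331.5 ms


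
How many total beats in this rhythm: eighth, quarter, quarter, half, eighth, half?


Beat values:
  eighth = 0.5 beats
  quarter = 1 beat
  quarter = 1 beat
  half = 2 beats
  eighth = 0.5 beats
  half = 2 beats
Sum = 0.5 + 1 + 1 + 2 + 0.5 + 2
= 7 beats


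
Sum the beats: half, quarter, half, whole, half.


Let's work it out.
Beat values:
  half = 2 beats
  quarter = 1 beat
  half = 2 beats
  whole = 4 beats
  half = 2 beats
Sum = 2 + 1 + 2 + 4 + 2
= 11 beats


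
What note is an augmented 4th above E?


Working:
A 4th spans 4 letter names, so from E we land on A
An augmented 4th = 6 semitones above E
Spell A at that pitch: A#
= A#


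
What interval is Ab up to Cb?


Let's work it out.
Letter names: A → C spans 3 letter names → a 3rd
Semitones: Ab → Cb = 3 half-steps
A 3rd of 3 semitones is a minor 3rd
= minor 3rd


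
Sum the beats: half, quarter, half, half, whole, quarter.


Beat values:
  half = 2 beats
  quarter = 1 beat
  half = 2 beats
  half = 2 beats
  whole = 4 beats
  quarter = 1 beat
Sum = 2 + 1 + 2 + 2 + 4 + 1
= 12 beats


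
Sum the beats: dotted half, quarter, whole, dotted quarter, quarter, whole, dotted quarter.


Beat values:
  dotted half = 3 beats
  quarter = 1 beat
  whole = 4 beats
  dotted quarter = 1.5 beats
  quarter = 1 beat
  whole = 4 beats
  dotted quarter = 1.5 beats
Sum = 3 + 1 + 4 + 1.5 + 1 + 4 + 1.5
= 16 beats


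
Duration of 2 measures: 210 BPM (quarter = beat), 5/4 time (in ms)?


Solution.
Quarter-note beat duration = 60000 / 210 ms
Beats per measure (5/4) = 5
One measure = 5 × 60000 / 210 = 300000 / 210 ms
2 measures = 2 × 300000 / 210 = 600000 / 210
= 2857.1 ms


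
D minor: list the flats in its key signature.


Solution.
Flat minor keys: A(0), D(1), G(2), C(3), F(4), Bb(5), Eb(6), Ab(7)
D minor has 1 flat
Order of flats: Bb Eb Ab Db Gb Cb Fb → first 1: Bb
= Bb


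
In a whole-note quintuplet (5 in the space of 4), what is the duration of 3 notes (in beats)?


Let's work it out.
Quintuplet: 5 notes occupy the space of 4 whole notes
Space = 4 × 4 = 16 beats
Each quintuplet note = 16 / 5 = 16/5 beats
3 notes = 3 × 16/5 = 48/5
= 48/5 beats


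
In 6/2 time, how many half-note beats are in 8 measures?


Reasoning:
Time signature 6/2: the bottom number 2 means the half note gets one count
The top number 6 means 6 half-note beats per measure
Total = 6 × 8 measures
= 48 half-note beats


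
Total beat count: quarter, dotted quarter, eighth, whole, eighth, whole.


Beat values:
  quarter = 1 beat
  dotted quarter = 1.5 beats
  eighth = 0.5 beats
  whole = 4 beats
  eighth = 0.5 beats
  whole = 4 beats
Sum = 1 + 1.5 + 0.5 + 4 + 0.5 + 4
= 11.5 beats


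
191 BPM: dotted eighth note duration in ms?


Reasoning:
One quarter-note beat = 60000 / BPM = 60000 / 191 ms
Dotted eighth note = 3/4 × quarter note
Duration = 3/4 × 60000 / 191 = 45000 / 191
= 235.6 ms


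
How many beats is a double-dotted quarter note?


Let's work it out.
Base quarter note = 1 beat
Dot 1 adds half the previous value: +1/2
Dot 2 adds half the previous value: +1/4
One double-dotted quarter = 1 + 1/2 + 1/4 = 7/4
= 7/4 beats


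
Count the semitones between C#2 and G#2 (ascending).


Absolute semitone position = octave×12 + chromatic position
C#2: 2×12 + 1 = 25
G#2: 2×12 + 8 = 32
Difference = 32 - 25 = 7
= 7 semitones


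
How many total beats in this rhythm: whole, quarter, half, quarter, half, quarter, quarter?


Beat values:
  whole = 4 beats
  quarter = 1 beat
  half = 2 beats
  quarter = 1 beat
  half = 2 beats
  quarter = 1 beat
  quarter = 1 beat
Sum = 4 + 1 + 2 + 1 + 2 + 1 + 1
= 12 beats


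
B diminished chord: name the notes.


Diminished triad = root + minor 3rd (3 semitones) + diminished 5th (6 semitones)
A triad on B stacks thirds, so the chord tones use letter names B-D-F
Root: B
Minor 3rd above B: D
Diminished 5th above B: F
Chord = B D F


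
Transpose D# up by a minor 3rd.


Reasoning:
minor 3rd: 3 letter names, 3 semitones
Letter: D + 2 → F
Pitch: D# + 3 semitones, spelled as an F → F#
= F#


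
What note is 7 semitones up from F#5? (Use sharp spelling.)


Let's work it out.
F#5: chromatic position 6 in octave 5 → absolute = 5×12 + 6 = 66
Transpose up 7: 66 + 7 = 73
73 = 6×12 + 1 → C# in octave 6
Result = C#6


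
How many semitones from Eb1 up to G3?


Let's work it out.
Absolute semitone position = octave×12 + chromatic position
Eb1: 1×12 + 3 = 15
G3: 3×12 + 7 = 43
Difference = 43 - 15 = 28
= 28 semitones


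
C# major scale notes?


Solution.
Major scale pattern: W-W-H-W-W-W-H (2-2-1-2-2-2-1 semitones)
Starting from C#:
  C# + 2 semitones → D#
  D# + 2 semitones → E#
  E# + 1 semitone → F#
  F# + 2 semitones → G#
  G# + 2 semitones → A#
  A# + 2 semitones → B#
  B# + 1 semitone → C#
Scale = C# D# E# F# G# A# B#


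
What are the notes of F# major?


Solution.
Major scale pattern: W-W-H-W-W-W-H (2-2-1-2-2-2-1 semitones)
Starting from F#:
  F# + 2 semitones → G#
  G# + 2 semitones → A#
  A# + 1 semitone → B
  B + 2 semitones → C#
  C# + 2 semitones → D#
  D# + 2 semitones → E#
  E# + 1 semitone → F#
Scale = F# G# A# B C# D# E#


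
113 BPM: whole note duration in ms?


Reasoning:
One quarter-note beat = 60000 / BPM = 60000 / 113 ms
Whole note = 4 × quarter note
Duration = 4 × 60000 / 113 = 240000 / 113
= 2123.9 ms


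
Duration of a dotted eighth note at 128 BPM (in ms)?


Reasoning:
One quarter-note beat = 60000 / BPM = 60000 / 128 ms
Dotted eighth note = 3/4 × quarter note
Duration = 3/4 × 60000 / 128 = 45000 / 128
= 351.6 ms


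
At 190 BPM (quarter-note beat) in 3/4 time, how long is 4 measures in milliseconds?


Quarter-note beat duration = 60000 / 190 ms
Beats per measure (3/4) = 3
One measure = 3 × 60000 / 190 = 180000 / 190 ms
4 measures = 4 × 180000 / 190 = 720000 / 190
= 3789.5 ms


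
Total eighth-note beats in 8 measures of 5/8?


Step by step:
Time signature 5/8: the bottom number 8 means the eighth note gets one count
The top number 5 means 5 eighth-note beats per measure
Total = 5 × 8 measures
= 40 eighth-note beats


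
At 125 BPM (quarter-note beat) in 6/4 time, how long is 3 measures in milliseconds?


Step by step:
Quarter-note beat duration = 60000 / 125 ms
Beats per measure (6/4) = 6
One measure = 6 × 60000 / 125 = 360000 / 125 ms
3 measures = 3 × 360000 / 125 = 1080000 / 125
= 8640.0 ms


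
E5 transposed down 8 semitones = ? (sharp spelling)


Reasoning:
E5: chromatic position 4 in octave 5 → absolute = 5×12 + 4 = 64
Transpose down 8: 64 - 8 = 56
56 = 4×12 + 8 → G# in octave 4
Result = G#4


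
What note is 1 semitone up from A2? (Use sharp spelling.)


A2: chromatic position 9 in octave 2 → absolute = 2×12 + 9 = 33
Transpose up 1: 33 + 1 = 34
34 = 2×12 + 10 → A# in octave 2
Result = A#2


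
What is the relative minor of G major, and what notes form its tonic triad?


Step by step:
The relative minor shares the major's key signature and starts on its 6th degree
6th degree = a major 6th above the tonic; a major 6th above G is E
→ relative minor of G major is E minor
Tonic triad of E minor = root + minor 3rd + perfect 5th = E G B
= E minor; triad = E G B


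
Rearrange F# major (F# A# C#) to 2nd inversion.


Let's work it out.
Root position: F# A# C#
2nd inversion: move root and 3rd up an octave
Bass note: C#
Notes (bottom to top) = C# F# A#


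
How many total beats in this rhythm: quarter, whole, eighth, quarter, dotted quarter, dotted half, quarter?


Working:
Beat values:
  quarter = 1 beat
  whole = 4 beats
  eighth = 0.5 beats
  quarter = 1 beat
  dotted quarter = 1.5 beats
  dotted half = 3 beats
  quarter = 1 beat
Sum = 1 + 4 + 0.5 + 1 + 1.5 + 3 + 1
= 12 beats


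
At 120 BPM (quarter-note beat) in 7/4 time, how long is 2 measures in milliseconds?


Reasoning:
Quarter-note beat duration = 60000 / 120 ms
Beats per measure (7/4) = 7
One measure = 7 × 60000 / 120 = 420000 / 120 ms
2 measures = 2 × 420000 / 120 = 840000 / 120
= 7000.0 ms


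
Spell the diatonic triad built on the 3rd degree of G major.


Solution.
G major scale: G A B C D E F#
Diatonic triad on degree 3 stacks scale notes 3, 5, 7: B D F#
B→D = 3 semitones; B→F# = 7 semitones → minor triad
= B D F# (minor)


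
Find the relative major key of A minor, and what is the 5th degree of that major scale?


Let's work it out.
The relative major shares the key signature and is a minor 3rd above the minor tonic
A minor 3rd above A is C
→ relative major of A minor is C major
C major scale: C D E F G A B
= C major; 5th degree = G


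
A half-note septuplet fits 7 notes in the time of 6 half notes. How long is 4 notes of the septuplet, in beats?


Septuplet: 7 notes occupy the space of 6 half notes
Space = 6 × 2 = 12 beats
Each septuplet note = 12 / 7 = 12/7 beats
4 notes = 4 × 12/7 = 48/7
= 48/7 beats


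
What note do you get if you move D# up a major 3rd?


Reasoning:
major 3rd: 3 letter names, 4 semitones
Letter: D + 2 → F
Pitch: D# + 4 semitones, spelled as an F → F##
= F##


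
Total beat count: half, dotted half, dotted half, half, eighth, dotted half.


Working:
Beat values:
  half = 2 beats
  dotted half = 3 beats
  dotted half = 3 beats
  half = 2 beats
  eighth = 0.5 beats
  dotted half = 3 beats
Sum = 2 + 3 + 3 + 2 + 0.5 + 3
= 13.5 beats


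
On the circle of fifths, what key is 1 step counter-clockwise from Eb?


Each counter-clockwise step moves down a perfect 5th (= up a perfect 4th)
From Eb: Eb → Ab
= Ab


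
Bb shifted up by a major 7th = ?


Solution.
major 7th: 7 letter names, 11 semitones
Letter: B + 6 → A
Pitch: Bb + 11 semitones, spelled as an A → A
= A


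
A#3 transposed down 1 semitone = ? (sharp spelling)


Reasoning:
A#3: chromatic position 10 in octave 3 → absolute = 3×12 + 10 = 46
Transpose down 1: 46 - 1 = 45
45 = 3×12 + 9 → A in octave 3
Result = A3


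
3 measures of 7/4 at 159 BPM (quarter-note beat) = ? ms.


Quarter-note beat duration = 60000 / 159 ms
Beats per measure (7/4) = 7
One measure = 7 × 60000 / 159 = 420000 / 159 ms
3 measures = 3 × 420000 / 159 = 1260000 / 159
= 7924.5 ms


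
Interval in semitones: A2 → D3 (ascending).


Absolute semitone position = octave×12 + chromatic position
A2: 2×12 + 9 = 33
D3: 3×12 + 2 = 38
Difference = 38 - 33 = 5
= 5 semitones


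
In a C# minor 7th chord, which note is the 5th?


Solution.
Minor 7th chord = root + minor 3rd + perfect 5th + minor 7th
Seventh chords stack in thirds, so the letter names are C-E-G-B
Root: C#
Minor 3rd above C#: E
Perfect 5th above C#: G#
Minor 7th above C#: B
The 5th = G#


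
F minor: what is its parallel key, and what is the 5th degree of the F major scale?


Reasoning:
Parallel keys share the same tonic but differ in mode
F minor → parallel is F major
F major scale: F G A Bb C D E
= F major; 5th degree = C


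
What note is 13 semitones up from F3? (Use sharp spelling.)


Working:
F3: chromatic position 5 in octave 3 → absolute = 3×12 + 5 = 41
Transpose up 13: 41 + 13 = 54
54 = 4×12 + 6 → F# in octave 4
Result = F#4


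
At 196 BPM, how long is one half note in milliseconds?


Solution.
One quarter-note beat = 60000 / BPM = 60000 / 196 ms
Half note = 2 × quarter note
Duration = 2 × 60000 / 196 = 120000 / 196
= 612.2 ms


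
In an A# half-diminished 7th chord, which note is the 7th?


Working:
Half-diminished 7th chord = root + minor 3rd + diminished 5th + minor 7th
Seventh chords stack in thirds, so the letter names are A-C-E-G
Root: A#
Minor 3rd above A#: C#
Diminished 5th above A#: E
Minor 7th above A#: G#
The 7th = G#


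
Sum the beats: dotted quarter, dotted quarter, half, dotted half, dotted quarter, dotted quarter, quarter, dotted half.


Reasoning:
Beat values:
  dotted quarter = 1.5 beats
  dotted quarter = 1.5 beats
  half = 2 beats
  dotted half = 3 beats
  dotted quarter = 1.5 beats
  dotted quarter = 1.5 beats
  quarter = 1 beat
  dotted half = 3 beats
Sum = 1.5 + 1.5 + 2 + 3 + 1.5 + 1.5 + 1 + 3
= 15 beats


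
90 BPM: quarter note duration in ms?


One quarter-note beat = 60000 / BPM = 60000 / 90 ms
Duration = 60000 / 90
= 666.7 ms


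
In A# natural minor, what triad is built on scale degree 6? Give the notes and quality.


A# natural minor scale: A# B# C# D# E# F# G#
Diatonic triad on degree 6 stacks scale notes 6, 1, 3: F# A# C#
F#→A# = 4 semitones; F#→C# = 7 semitones → major triad
= F# A# C# (major)


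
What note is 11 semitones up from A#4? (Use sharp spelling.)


A#4: chromatic position 10 in octave 4 → absolute = 4×12 + 10 = 58
Transpose up 11: 58 + 11 = 69
69 = 5×12 + 9 → A in octave 5
Result = A5


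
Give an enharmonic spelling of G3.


Enharmonic notes sound the same pitch but are spelled with different letter names
G and F## name the same pitch class
= F##3


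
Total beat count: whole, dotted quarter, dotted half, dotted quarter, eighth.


Reasoning:
Beat values:
  whole = 4 beats
  dotted quarter = 1.5 beats
  dotted half = 3 beats
  dotted quarter = 1.5 beats
  eighth = 0.5 beats
Sum = 4 + 1.5 + 3 + 1.5 + 0.5
= 10.5 beats


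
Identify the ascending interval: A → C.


Working:
Letter names: A → C spans 3 letter names → a 3rd
Semitones: A → C = 3 half-steps
A 3rd of 3 semitones is a minor 3rd
= minor 3rd


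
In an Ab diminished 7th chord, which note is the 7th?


Solution.
Diminished 7th chord = root + minor 3rd + diminished 5th + diminished 7th
Seventh chords stack in thirds, so the letter names are A-C-E-G
Root: Ab
Minor 3rd above Ab: Cb
Diminished 5th above Ab: Ebb
Diminished 7th above Ab: Gbb
The 7th = Gbb


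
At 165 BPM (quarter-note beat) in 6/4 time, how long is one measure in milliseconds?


Solution.
Quarter-note beat duration = 60000 / 165 ms
Beats per measure (6/4) = 6
One measure = 6 × 60000 / 165 = 360000 / 165 ms
= 2181.8 ms


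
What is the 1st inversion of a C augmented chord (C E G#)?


Working:
Root position: C E G#
1st inversion: move root up an octave
Bass note: E
Notes (bottom to top) = E G# C


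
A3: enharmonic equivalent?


Step by step:
Enharmonic notes sound the same pitch but are spelled with different letter names
A and Bbb name the same pitch class
= Bbb3


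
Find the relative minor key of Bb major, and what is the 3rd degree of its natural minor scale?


Step by step:
The relative minor shares the major's key signature and starts on its 6th degree
6th degree = a major 6th above the tonic; a major 6th above Bb is G
→ relative minor of Bb major is G minor
G natural minor scale: G A Bb C D Eb F
= G minor; 3rd degree = Bb


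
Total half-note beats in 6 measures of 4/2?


Let's work it out.
Time signature 4/2: the bottom number 2 means the half note gets one count
The top number 4 means 4 half-note beats per measure
Total = 4 × 6 measures
= 24 half-note beats


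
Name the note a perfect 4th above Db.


Solution.
A 4th spans 4 letter names, so from D we land on G
A perfect 4th = 5 semitones above Db
Spell G at that pitch: Gb
= Gb


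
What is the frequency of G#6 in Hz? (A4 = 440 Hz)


Working:
f = 440 × 2^(n/12) where n = semitones from A4
G#6: 23 semitones from A4
f = 440 × 2^(23/12)
f = 1661.22 Hz


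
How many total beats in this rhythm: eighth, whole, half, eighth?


Let's work it out.
Beat values:
  eighth = 0.5 beats
  whole = 4 beats
  half = 2 beats
  eighth = 0.5 beats
Sum = 0.5 + 4 + 2 + 0.5
= 7 beats


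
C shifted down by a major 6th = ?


Solution.
major 6th: 6 letter names, 9 semitones
Letter: C - 5 → E
Pitch: C - 9 semitones, spelled as an E → Eb
= Eb


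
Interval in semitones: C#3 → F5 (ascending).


Absolute semitone position = octave×12 + chromatic position
C#3: 3×12 + 1 = 37
F5: 5×12 + 5 = 65
Difference = 65 - 37 = 28
= 28 semitones


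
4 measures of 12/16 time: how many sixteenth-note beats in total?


Let's work it out.
Time signature 12/16: the bottom number 16 means the sixteenth note gets one count
The top number 12 means 12 sixteenth-note beats per measure
Total = 12 × 4 measures
= 48 sixteenth-note beats


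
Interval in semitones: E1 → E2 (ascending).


Absolute semitone position = octave×12 + chromatic position
E1: 1×12 + 4 = 16
E2: 2×12 + 4 = 28
Difference = 28 - 16 = 12
= 12 semitones


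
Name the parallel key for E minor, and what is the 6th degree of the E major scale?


Solution.
Parallel keys share the same tonic but differ in mode
E minor → parallel is E major
E major scale: E F# G# A B C# D#
= E major; 6th degree = C#


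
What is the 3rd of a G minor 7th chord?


Solution.
Minor 7th chord = root + minor 3rd + perfect 5th + minor 7th
Seventh chords stack in thirds, so the letter names are G-B-D-F
Root: G
Minor 3rd above G: Bb
Perfect 5th above G: D
Minor 7th above G: F
The 3rd = Bb


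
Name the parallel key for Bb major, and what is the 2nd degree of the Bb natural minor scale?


Step by step:
Parallel keys share the same tonic but differ in mode
Bb major → parallel is Bb minor
Bb natural minor scale: Bb C Db Eb F Gb Ab
= Bb minor; 2nd degree = C


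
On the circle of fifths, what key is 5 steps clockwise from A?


Let's work it out.
Each clockwise step on the circle of fifths moves up a perfect 5th
From A: A → E → B → F#/Gb → Db → Ab
= Ab


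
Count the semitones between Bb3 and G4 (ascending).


Absolute semitone position = octave×12 + chromatic position
Bb3: 3×12 + 10 = 46
G4: 4×12 + 7 = 55
Difference = 55 - 46 = 9
= 9 semitones


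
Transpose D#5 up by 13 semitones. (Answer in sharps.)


Solution.
D#5: chromatic position 3 in octave 5 → absolute = 5×12 + 3 = 63
Transpose up 13: 63 + 13 = 76
76 = 6×12 + 4 → E in octave 6
Result = E6


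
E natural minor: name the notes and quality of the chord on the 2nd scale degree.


E natural minor scale: E F# G A B C D
Diatonic triad on degree 2 stacks scale notes 2, 4, 6: F# A C
F#→A = 3 semitones; F#→C = 6 semitones → diminished triad
= F# A C (diminished)


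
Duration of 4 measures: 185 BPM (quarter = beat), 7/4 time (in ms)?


Step by step:
Quarter-note beat duration = 60000 / 185 ms
Beats per measure (7/4) = 7
One measure = 7 × 60000 / 185 = 420000 / 185 ms
4 measures = 4 × 420000 / 185 = 1680000 / 185
= 9081.1 ms


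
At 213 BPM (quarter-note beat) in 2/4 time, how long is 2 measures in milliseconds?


Let's work it out.
Quarter-note beat duration = 60000 / 213 ms
Beats per measure (2/4) = 2
One measure = 2 × 60000 / 213 = 120000 / 213 ms
2 measures = 2 × 120000 / 213 = 240000 / 213
= 1126.8 ms


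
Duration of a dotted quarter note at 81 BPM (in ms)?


One quarter-note beat = 60000 / BPM = 60000 / 81 ms
Dotted quarter note = 3/2 × quarter note
Duration = 3/2 × 60000 / 81 = 90000 / 81
= 1111.1 ms


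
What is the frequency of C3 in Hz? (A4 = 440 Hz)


Solution.
f = 440 × 2^(n/12) where n = semitones from A4
C3: -21 semitones from A4
f = 440 × 2^(-21/12)
f = 130.81 Hz


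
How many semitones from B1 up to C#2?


Working:
Absolute semitone position = octave×12 + chromatic position
B1: 1×12 + 11 = 23
C#2: 2×12 + 1 = 25
Difference = 25 - 23 = 2
= 2 semitones


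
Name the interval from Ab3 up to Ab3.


Let's work it out.
Letter names: A → A spans 1 letter name → a unison
Semitones: Ab3 → Ab3 = 0 half-steps
A unison of 0 semitones is a perfect unison
= perfect unison


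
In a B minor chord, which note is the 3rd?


Reasoning:
Minor triad = root + minor 3rd (3 semitones) + perfect 5th (7 semitones)
A triad on B stacks thirds, so the chord tones use letter names B-D-F
Root: B
Minor 3rd above B: D
Perfect 5th above B: F#
The 3rd = D


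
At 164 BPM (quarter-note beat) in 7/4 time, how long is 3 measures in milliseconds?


Step by step:
Quarter-note beat duration = 60000 / 164 ms
Beats per measure (7/4) = 7
One measure = 7 × 60000 / 164 = 420000 / 164 ms
3 measures = 3 × 420000 / 164 = 1260000 / 164
= 7682.9 ms


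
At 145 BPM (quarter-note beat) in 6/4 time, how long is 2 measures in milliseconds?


Let's work it out.
Quarter-note beat duration = 60000 / 145 ms
Beats per measure (6/4) = 6
One measure = 6 × 60000 / 145 = 360000 / 145 ms
2 measures = 2 × 360000 / 145 = 720000 / 145
= 4965.5 ms


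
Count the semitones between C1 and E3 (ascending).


Step by step:
Absolute semitone position = octave×12 + chromatic position
C1: 1×12 + 0 = 12
E3: 3×12 + 4 = 40
Difference = 40 - 12 = 28
= 28 semitones


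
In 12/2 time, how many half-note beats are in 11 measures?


Time signature 12/2: the bottom number 2 means the half note gets one count
The top number 12 means 12 half-note beats per measure
Total = 12 × 11 measures
= 132 half-note beats


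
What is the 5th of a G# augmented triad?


Augmented triad = root + major 3rd (4 semitones) + augmented 5th (8 semitones)
A triad on G# stacks thirds, so the chord tones use letter names G-B-D
Root: G#
Major 3rd above G#: B#
Augmented 5th above G#: D##
The 5th = D##


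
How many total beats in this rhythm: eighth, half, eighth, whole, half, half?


Beat values:
  eighth = 0.5 beats
  half = 2 beats
  eighth = 0.5 beats
  whole = 4 beats
  half = 2 beats
  half = 2 beats
Sum = 0.5 + 2 + 0.5 + 4 + 2 + 2
= 11 beats


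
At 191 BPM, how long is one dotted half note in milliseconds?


Reasoning:
One quarter-note beat = 60000 / BPM = 60000 / 191 ms
Dotted half note = 3 × quarter note
Duration = 3 × 60000 / 191 = 180000 / 191
= 942.4 ms


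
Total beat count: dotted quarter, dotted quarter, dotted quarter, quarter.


Let's work it out.
Beat values:
  dotted quarter = 1.5 beats
  dotted quarter = 1.5 beats
  dotted quarter = 1.5 beats
  quarter = 1 beat
Sum = 1.5 + 1.5 + 1.5 + 1
= 5.5 beats


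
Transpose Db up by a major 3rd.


Working:
major 3rd: 3 letter names, 4 semitones
Letter: D + 2 → F
Pitch: Db + 4 semitones, spelled as an F → F
= F


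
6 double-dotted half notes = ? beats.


Base half note = 2 beats
Dot 1 adds half the previous value: +1
Dot 2 adds half the previous value: +1/2
One double-dotted half = 2 + 1 + 1/2 = 7/2
6 of them = 6 × 7/2 = 21
= 21 beats


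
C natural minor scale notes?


Reasoning:
Natural minor scale pattern: W-H-W-W-H-W-W (2-1-2-2-1-2-2 semitones)
Starting from C:
  C + 2 semitones → D
  D + 1 semitone → Eb
  Eb + 2 semitones → F
  F + 2 semitones → G
  G + 1 semitone → Ab
  Ab + 2 semitones → Bb
  Bb + 2 semitones → C
Scale = C D Eb F G Ab Bb


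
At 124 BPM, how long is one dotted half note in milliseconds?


Solution.
One quarter-note beat = 60000 / BPM = 60000 / 124 ms
Dotted half note = 3 × quarter note
Duration = 3 × 60000 / 124 = 180000 / 124
= 1451.6 ms


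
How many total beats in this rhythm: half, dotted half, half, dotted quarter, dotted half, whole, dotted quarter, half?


Step by step:
Beat values:
  half = 2 beats
  dotted half = 3 beats
  half = 2 beats
  dotted quarter = 1.5 beats
  dotted half = 3 beats
  whole = 4 beats
  dotted quarter = 1.5 beats
  half = 2 beats
Sum = 2 + 3 + 2 + 1.5 + 3 + 4 + 1.5 + 2
= 19 beats


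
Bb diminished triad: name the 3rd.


Diminished triad = root + minor 3rd (3 semitones) + diminished 5th (6 semitones)
A triad on Bb stacks thirds, so the chord tones use letter names B-D-F
Root: Bb
Minor 3rd above Bb: Db
Diminished 5th above Bb: Fb
The 3rd = Db


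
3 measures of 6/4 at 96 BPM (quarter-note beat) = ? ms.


Working:
Quarter-note beat duration = 60000 / 96 ms
Beats per measure (6/4) = 6
One measure = 6 × 60000 / 96 = 360000 / 96 ms
3 measures = 3 × 360000 / 96 = 1080000 / 96
= 11250.0 ms


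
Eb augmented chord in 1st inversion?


Let's work it out.
Root position: Eb G B
1st inversion: move root up an octave
Bass note: G
Notes (bottom to top) = G B Eb


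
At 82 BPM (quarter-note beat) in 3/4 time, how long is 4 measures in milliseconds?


Working:
Quarter-note beat duration = 60000 / 82 ms
Beats per measure (3/4) = 3
One measure = 3 × 60000 / 82 = 180000 / 82 ms
4 measures = 4 × 180000 / 82 = 720000 / 82
= 8780.5 ms


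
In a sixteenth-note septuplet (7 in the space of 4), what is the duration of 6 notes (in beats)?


Working:
Septuplet: 7 notes occupy the space of 4 sixteenth notes
Space = 4 × 1/4 = 1 beat
Each septuplet note = 1 / 7 = 1/7 beats
6 notes = 6 × 1/7 = 6/7
= 6/7 beats


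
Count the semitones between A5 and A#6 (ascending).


Solution.
Absolute semitone position = octave×12 + chromatic position
A5: 5×12 + 9 = 69
A#6: 6×12 + 10 = 82
Difference = 82 - 69 = 13
= 13 semitones


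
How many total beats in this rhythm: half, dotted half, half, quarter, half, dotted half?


Beat values:
  half = 2 beats
  dotted half = 3 beats
  half = 2 beats
  quarter = 1 beat
  half = 2 beats
  dotted half = 3 beats
Sum = 2 + 3 + 2 + 1 + 2 + 3
= 13 beats
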